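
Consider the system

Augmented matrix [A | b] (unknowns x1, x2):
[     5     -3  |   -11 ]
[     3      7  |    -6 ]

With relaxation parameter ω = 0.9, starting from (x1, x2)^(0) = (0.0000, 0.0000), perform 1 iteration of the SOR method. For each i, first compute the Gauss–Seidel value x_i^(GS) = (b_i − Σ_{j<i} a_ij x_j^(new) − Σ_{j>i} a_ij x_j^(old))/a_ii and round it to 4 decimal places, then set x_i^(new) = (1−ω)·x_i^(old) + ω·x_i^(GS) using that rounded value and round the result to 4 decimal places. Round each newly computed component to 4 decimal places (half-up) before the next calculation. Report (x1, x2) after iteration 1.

(-1.9800, -0.0077)

Iteration 1:
  x1: GS value = (-11 - (-3)·0.0000) / (5) = -2.2000;  x1 ← (1−ω)·0.0000 + ω·-2.2000 = -1.9800
  x2: GS value = (-6 - (3)·-1.9800) / (7) = -0.0086;  x2 ← (1−ω)·0.0000 + ω·-0.0086 = -0.0077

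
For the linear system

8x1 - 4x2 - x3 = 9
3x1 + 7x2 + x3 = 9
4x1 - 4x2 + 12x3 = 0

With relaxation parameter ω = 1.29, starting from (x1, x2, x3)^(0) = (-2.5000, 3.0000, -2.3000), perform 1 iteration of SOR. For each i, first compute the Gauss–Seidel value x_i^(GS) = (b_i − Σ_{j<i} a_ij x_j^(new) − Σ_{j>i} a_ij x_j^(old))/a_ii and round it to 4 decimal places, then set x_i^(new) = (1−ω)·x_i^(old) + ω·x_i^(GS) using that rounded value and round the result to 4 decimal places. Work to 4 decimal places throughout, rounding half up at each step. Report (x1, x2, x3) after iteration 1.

Iteration 1:
  x1: GS value = (9 - (-4)·3.0000 - (-1)·-2.3000) / (8) = 2.3375;  x1 ← (1−ω)·-2.5000 + ω·2.3375 = 3.7404
  x2: GS value = (9 - (3)·3.7404 - (1)·-2.3000) / (7) = 0.0113;  x2 ← (1−ω)·3.0000 + ω·0.0113 = -0.8554
  x3: GS value = (0 - (4)·3.7404 - (-4)·-0.8554) / (12) = -1.5319;  x3 ← (1−ω)·-2.3000 + ω·-1.5319 = -1.3092

(3.7404, -0.8554, -1.3092)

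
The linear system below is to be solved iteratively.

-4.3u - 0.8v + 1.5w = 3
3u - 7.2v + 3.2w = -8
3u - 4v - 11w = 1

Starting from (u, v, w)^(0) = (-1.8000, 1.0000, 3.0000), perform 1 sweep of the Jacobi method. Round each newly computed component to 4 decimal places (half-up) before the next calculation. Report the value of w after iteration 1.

-0.9455

Iteration 1:
  u = (3 - (-0.8)·1.0000 - (1.5)·3.0000) / (-4.3) = 0.1628
  v = (-8 - (3)·-1.8000 - (3.2)·3.0000) / (-7.2) = 1.6944
  w = (1 - (3)·-1.8000 - (-4)·1.0000) / (-11) = -0.9455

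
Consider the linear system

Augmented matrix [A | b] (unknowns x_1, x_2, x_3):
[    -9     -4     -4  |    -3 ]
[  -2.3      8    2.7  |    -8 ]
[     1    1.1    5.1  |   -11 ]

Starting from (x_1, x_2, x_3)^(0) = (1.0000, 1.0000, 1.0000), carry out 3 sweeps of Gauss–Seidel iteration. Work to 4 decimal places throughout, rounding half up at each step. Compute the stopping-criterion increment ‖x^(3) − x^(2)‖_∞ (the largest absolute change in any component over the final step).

Iteration 1:
  x_1 = (-3 - (-4)·1.0000 - (-4)·1.0000) / (-9) = -0.5556
  x_2 = (-8 - (-2.3)·-0.5556 - (2.7)·1.0000) / (8) = -1.4972
  x_3 = (-11 - (1)·-0.5556 - (1.1)·-1.4972) / (5.1) = -1.7250
Iteration 2:
  x_1 = (-3 - (-4)·-1.4972 - (-4)·-1.7250) / (-9) = 1.7654
  x_2 = (-8 - (-2.3)·1.7654 - (2.7)·-1.7250) / (8) = 0.0897
  x_3 = (-11 - (1)·1.7654 - (1.1)·0.0897) / (5.1) = -2.5224
Iteration 3:
  x_1 = (-3 - (-4)·0.0897 - (-4)·-2.5224) / (-9) = 1.4145
  x_2 = (-8 - (-2.3)·1.4145 - (2.7)·-2.5224) / (8) = 0.2580
  x_3 = (-11 - (1)·1.4145 - (1.1)·0.2580) / (5.1) = -2.4899
Change: (-0.3509, 0.1683, 0.0325) → max |·| = 0.3509

0.3509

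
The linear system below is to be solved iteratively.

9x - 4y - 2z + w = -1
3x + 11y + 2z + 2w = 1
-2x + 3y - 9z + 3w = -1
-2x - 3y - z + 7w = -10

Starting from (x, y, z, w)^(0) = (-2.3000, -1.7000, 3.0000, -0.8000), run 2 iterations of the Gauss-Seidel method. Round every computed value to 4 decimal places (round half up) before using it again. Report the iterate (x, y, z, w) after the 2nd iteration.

Iteration 1:
  x = (-1 - (-4)·-1.7000 - (-2)·3.0000 - (1)·-0.8000) / (9) = -0.1111
  y = (1 - (3)·-0.1111 - (2)·3.0000 - (2)·-0.8000) / (11) = -0.2788
  z = (-1 - (-2)·-0.1111 - (3)·-0.2788 - (3)·-0.8000) / (-9) = -0.2238
  w = (-10 - (-2)·-0.1111 - (-3)·-0.2788 - (-1)·-0.2238) / (7) = -1.6118
Iteration 2:
  x = (-1 - (-4)·-0.2788 - (-2)·-0.2238 - (1)·-1.6118) / (9) = -0.1057
  y = (1 - (3)·-0.1057 - (2)·-0.2238 - (2)·-1.6118) / (11) = 0.4535
  z = (-1 - (-2)·-0.1057 - (3)·0.4535 - (3)·-1.6118) / (-9) = -0.2515
  w = (-10 - (-2)·-0.1057 - (-3)·0.4535 - (-1)·-0.2515) / (7) = -1.3003

(-0.1057, 0.4535, -0.2515, -1.3003)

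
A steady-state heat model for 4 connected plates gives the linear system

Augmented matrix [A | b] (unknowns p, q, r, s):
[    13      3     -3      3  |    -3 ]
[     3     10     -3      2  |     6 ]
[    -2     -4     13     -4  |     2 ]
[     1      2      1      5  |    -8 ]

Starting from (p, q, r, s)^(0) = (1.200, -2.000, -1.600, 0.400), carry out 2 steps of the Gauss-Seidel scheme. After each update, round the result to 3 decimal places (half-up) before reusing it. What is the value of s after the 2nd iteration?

Iteration 1:
  p = (-3 - (3)·-2.000 - (-3)·-1.600 - (3)·0.400) / (13) = -0.231
  q = (6 - (3)·-0.231 - (-3)·-1.600 - (2)·0.400) / (10) = 0.109
  r = (2 - (-2)·-0.231 - (-4)·0.109 - (-4)·0.400) / (13) = 0.275
  s = (-8 - (1)·-0.231 - (2)·0.109 - (1)·0.275) / (5) = -1.652
Iteration 2:
  p = (-3 - (3)·0.109 - (-3)·0.275 - (3)·-1.652) / (13) = 0.189
  q = (6 - (3)·0.189 - (-3)·0.275 - (2)·-1.652) / (10) = 0.956
  r = (2 - (-2)·0.189 - (-4)·0.956 - (-4)·-1.652) / (13) = -0.031
  s = (-8 - (1)·0.189 - (2)·0.956 - (1)·-0.031) / (5) = -2.014

-2.014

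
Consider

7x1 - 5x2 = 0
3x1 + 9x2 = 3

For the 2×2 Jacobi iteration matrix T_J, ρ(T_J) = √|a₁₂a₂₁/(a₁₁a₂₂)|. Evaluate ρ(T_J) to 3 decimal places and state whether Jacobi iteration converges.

a₁₂a₂₁/(a₁₁a₂₂) = (-5)·(3) / ((7)·(9)) = -0.238095
ρ = √|-0.238095| = √0.238095 = 0.488
ρ < 1, so Jacobi converges

0.488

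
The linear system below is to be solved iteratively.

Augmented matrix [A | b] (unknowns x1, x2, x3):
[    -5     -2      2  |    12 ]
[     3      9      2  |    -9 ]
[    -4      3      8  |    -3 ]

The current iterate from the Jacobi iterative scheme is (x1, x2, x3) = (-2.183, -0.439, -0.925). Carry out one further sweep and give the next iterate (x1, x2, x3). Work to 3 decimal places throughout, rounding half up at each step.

One sweep:
  x1 = (12 - (-2)·-0.439 - (2)·-0.925) / (-5) = -2.594
  x2 = (-9 - (3)·-2.183 - (2)·-0.925) / (9) = -0.067
  x3 = (-3 - (-4)·-2.183 - (3)·-0.439) / (8) = -1.302

(-2.594, -0.067, -1.302)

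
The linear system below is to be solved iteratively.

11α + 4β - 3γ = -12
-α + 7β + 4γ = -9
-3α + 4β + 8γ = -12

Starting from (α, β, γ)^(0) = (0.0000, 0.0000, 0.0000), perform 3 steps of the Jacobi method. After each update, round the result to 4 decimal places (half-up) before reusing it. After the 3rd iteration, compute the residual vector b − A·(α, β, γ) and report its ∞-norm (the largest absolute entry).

Iteration 1:
  α = (-12 - (4)·0.0000 - (-3)·0.0000) / (11) = -1.0909
  β = (-9 - (-1)·0.0000 - (4)·0.0000) / (7) = -1.2857
  γ = (-12 - (-3)·0.0000 - (4)·0.0000) / (8) = -1.5000
Iteration 2:
  α = (-12 - (4)·-1.2857 - (-3)·-1.5000) / (11) = -1.0325
  β = (-9 - (-1)·-1.0909 - (4)·-1.5000) / (7) = -0.5844
  γ = (-12 - (-3)·-1.0909 - (4)·-1.2857) / (8) = -1.2662
Iteration 3:
  α = (-12 - (4)·-0.5844 - (-3)·-1.2662) / (11) = -1.2237
  β = (-9 - (-1)·-1.0325 - (4)·-1.2662) / (7) = -0.7097
  γ = (-12 - (-3)·-1.0325 - (4)·-0.5844) / (8) = -1.5950
Residual b − A·x = (-0.4855, 1.1242, -0.0723); ∞-norm = 1.1242

1.1242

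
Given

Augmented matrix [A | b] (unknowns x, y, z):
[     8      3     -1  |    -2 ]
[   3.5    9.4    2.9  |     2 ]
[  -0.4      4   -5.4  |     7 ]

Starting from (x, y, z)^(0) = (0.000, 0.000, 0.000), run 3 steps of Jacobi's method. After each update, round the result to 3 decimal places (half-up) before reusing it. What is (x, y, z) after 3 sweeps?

Iteration 1:
  x = (-2 - (3)·0.000 - (-1)·0.000) / (8) = -0.250
  y = (2 - (3.5)·0.000 - (2.9)·0.000) / (9.4) = 0.213
  z = (7 - (-0.4)·0.000 - (4)·0.000) / (-5.4) = -1.296
Iteration 2:
  x = (-2 - (3)·0.213 - (-1)·-1.296) / (8) = -0.492
  y = (2 - (3.5)·-0.250 - (2.9)·-1.296) / (9.4) = 0.706
  z = (7 - (-0.4)·-0.250 - (4)·0.213) / (-5.4) = -1.120
Iteration 3:
  x = (-2 - (3)·0.706 - (-1)·-1.120) / (8) = -0.655
  y = (2 - (3.5)·-0.492 - (2.9)·-1.120) / (9.4) = 0.741
  z = (7 - (-0.4)·-0.492 - (4)·0.706) / (-5.4) = -0.737

(-0.655, 0.741, -0.737)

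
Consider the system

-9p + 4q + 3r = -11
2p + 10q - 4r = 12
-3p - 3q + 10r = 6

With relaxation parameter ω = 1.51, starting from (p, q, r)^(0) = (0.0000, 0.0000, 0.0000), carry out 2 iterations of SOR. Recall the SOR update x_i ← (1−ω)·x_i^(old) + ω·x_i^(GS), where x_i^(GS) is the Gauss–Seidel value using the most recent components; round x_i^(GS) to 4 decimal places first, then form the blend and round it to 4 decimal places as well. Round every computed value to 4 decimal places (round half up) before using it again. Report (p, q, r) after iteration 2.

(2.9093, 1.6890, 1.8107)

Iteration 1:
  p: GS value = (-11 - (4)·0.0000 - (3)·0.0000) / (-9) = 1.2222;  p ← (1−ω)·0.0000 + ω·1.2222 = 1.8455
  q: GS value = (12 - (2)·1.8455 - (-4)·0.0000) / (10) = 0.8309;  q ← (1−ω)·0.0000 + ω·0.8309 = 1.2547
  r: GS value = (6 - (-3)·1.8455 - (-3)·1.2547) / (10) = 1.5301;  r ← (1−ω)·0.0000 + ω·1.5301 = 2.3105
Iteration 2:
  p: GS value = (-11 - (4)·1.2547 - (3)·2.3105) / (-9) = 2.5500;  p ← (1−ω)·1.8455 + ω·2.5500 = 2.9093
  q: GS value = (12 - (2)·2.9093 - (-4)·2.3105) / (10) = 1.5423;  q ← (1−ω)·1.2547 + ω·1.5423 = 1.6890
  r: GS value = (6 - (-3)·2.9093 - (-3)·1.6890) / (10) = 1.9795;  r ← (1−ω)·2.3105 + ω·1.9795 = 1.8107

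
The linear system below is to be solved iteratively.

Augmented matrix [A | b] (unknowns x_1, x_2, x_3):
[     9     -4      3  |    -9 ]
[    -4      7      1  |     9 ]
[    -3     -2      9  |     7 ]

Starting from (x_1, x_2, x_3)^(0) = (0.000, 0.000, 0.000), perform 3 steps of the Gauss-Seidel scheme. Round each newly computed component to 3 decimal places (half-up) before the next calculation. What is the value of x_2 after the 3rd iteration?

Iteration 1:
  x_1 = (-9 - (-4)·0.000 - (3)·0.000) / (9) = -1.000
  x_2 = (9 - (-4)·-1.000 - (1)·0.000) / (7) = 0.714
  x_3 = (7 - (-3)·-1.000 - (-2)·0.714) / (9) = 0.603
Iteration 2:
  x_1 = (-9 - (-4)·0.714 - (3)·0.603) / (9) = -0.884
  x_2 = (9 - (-4)·-0.884 - (1)·0.603) / (7) = 0.694
  x_3 = (7 - (-3)·-0.884 - (-2)·0.694) / (9) = 0.637
Iteration 3:
  x_1 = (-9 - (-4)·0.694 - (3)·0.637) / (9) = -0.904
  x_2 = (9 - (-4)·-0.904 - (1)·0.637) / (7) = 0.678
  x_3 = (7 - (-3)·-0.904 - (-2)·0.678) / (9) = 0.627

0.678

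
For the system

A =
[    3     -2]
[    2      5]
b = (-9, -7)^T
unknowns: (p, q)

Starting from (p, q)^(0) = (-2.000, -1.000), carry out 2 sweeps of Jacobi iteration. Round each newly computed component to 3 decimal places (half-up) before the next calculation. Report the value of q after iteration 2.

0.067

Iteration 1:
  p = (-9 - (-2)·-1.000) / (3) = -3.667
  q = (-7 - (2)·-2.000) / (5) = -0.600
Iteration 2:
  p = (-9 - (-2)·-0.600) / (3) = -3.400
  q = (-7 - (2)·-3.667) / (5) = 0.067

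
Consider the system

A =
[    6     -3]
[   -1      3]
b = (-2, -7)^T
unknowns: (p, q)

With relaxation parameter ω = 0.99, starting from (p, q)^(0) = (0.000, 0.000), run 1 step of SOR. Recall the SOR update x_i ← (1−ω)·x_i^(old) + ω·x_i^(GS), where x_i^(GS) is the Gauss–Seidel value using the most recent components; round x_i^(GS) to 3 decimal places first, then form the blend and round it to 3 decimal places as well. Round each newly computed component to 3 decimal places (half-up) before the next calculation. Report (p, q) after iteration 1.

Iteration 1:
  p: GS value = (-2 - (-3)·0.000) / (6) = -0.333;  p ← (1−ω)·0.000 + ω·-0.333 = -0.330
  q: GS value = (-7 - (-1)·-0.330) / (3) = -2.443;  q ← (1−ω)·0.000 + ω·-2.443 = -2.419

(-0.330, -2.419)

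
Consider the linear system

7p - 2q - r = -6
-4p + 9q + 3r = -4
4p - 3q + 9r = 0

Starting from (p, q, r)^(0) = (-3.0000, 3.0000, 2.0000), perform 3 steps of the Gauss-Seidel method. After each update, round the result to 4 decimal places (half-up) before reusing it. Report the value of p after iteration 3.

-1.0566

Iteration 1:
  p = (-6 - (-2)·3.0000 - (-1)·2.0000) / (7) = 0.2857
  q = (-4 - (-4)·0.2857 - (3)·2.0000) / (9) = -0.9841
  r = (0 - (4)·0.2857 - (-3)·-0.9841) / (9) = -0.4550
Iteration 2:
  p = (-6 - (-2)·-0.9841 - (-1)·-0.4550) / (7) = -1.2033
  q = (-4 - (-4)·-1.2033 - (3)·-0.4550) / (9) = -0.8276
  r = (0 - (4)·-1.2033 - (-3)·-0.8276) / (9) = 0.2589
Iteration 3:
  p = (-6 - (-2)·-0.8276 - (-1)·0.2589) / (7) = -1.0566
  q = (-4 - (-4)·-1.0566 - (3)·0.2589) / (9) = -1.0003
  r = (0 - (4)·-1.0566 - (-3)·-1.0003) / (9) = 0.1362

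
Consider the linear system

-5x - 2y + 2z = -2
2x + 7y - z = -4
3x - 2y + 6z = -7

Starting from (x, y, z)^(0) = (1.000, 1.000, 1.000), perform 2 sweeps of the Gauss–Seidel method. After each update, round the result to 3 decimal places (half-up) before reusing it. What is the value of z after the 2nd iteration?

-1.430

Iteration 1:
  x = (-2 - (-2)·1.000 - (2)·1.000) / (-5) = 0.400
  y = (-4 - (2)·0.400 - (-1)·1.000) / (7) = -0.543
  z = (-7 - (3)·0.400 - (-2)·-0.543) / (6) = -1.548
Iteration 2:
  x = (-2 - (-2)·-0.543 - (2)·-1.548) / (-5) = -0.002
  y = (-4 - (2)·-0.002 - (-1)·-1.548) / (7) = -0.792
  z = (-7 - (3)·-0.002 - (-2)·-0.792) / (6) = -1.430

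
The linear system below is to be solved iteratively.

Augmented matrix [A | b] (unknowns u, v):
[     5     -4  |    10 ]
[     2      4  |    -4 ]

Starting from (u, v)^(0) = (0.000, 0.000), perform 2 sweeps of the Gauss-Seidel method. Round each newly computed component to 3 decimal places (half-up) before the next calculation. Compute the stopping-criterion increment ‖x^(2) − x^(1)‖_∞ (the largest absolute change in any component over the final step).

Iteration 1:
  u = (10 - (-4)·0.000) / (5) = 2.000
  v = (-4 - (2)·2.000) / (4) = -2.000
Iteration 2:
  u = (10 - (-4)·-2.000) / (5) = 0.400
  v = (-4 - (2)·0.400) / (4) = -1.200
Change: (-1.600, 0.800) → max |·| = 1.600

1.600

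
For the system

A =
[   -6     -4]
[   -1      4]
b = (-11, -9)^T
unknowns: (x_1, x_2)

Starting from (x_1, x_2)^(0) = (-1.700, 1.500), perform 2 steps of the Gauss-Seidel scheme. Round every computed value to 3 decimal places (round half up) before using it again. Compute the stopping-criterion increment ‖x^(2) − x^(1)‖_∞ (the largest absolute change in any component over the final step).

Iteration 1:
  x_1 = (-11 - (-4)·1.500) / (-6) = 0.833
  x_2 = (-9 - (-1)·0.833) / (4) = -2.042
Iteration 2:
  x_1 = (-11 - (-4)·-2.042) / (-6) = 3.195
  x_2 = (-9 - (-1)·3.195) / (4) = -1.451
Change: (2.362, 0.591) → max |·| = 2.362

2.362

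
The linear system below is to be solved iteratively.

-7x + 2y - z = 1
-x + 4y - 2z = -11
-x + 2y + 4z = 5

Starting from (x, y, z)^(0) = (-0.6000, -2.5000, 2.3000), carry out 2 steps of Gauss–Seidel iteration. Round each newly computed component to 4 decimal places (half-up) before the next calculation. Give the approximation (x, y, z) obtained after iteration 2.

Iteration 1:
  x = (1 - (2)·-2.5000 - (-1)·2.3000) / (-7) = -1.1857
  y = (-11 - (-1)·-1.1857 - (-2)·2.3000) / (4) = -1.8964
  z = (5 - (-1)·-1.1857 - (2)·-1.8964) / (4) = 1.9018
Iteration 2:
  x = (1 - (2)·-1.8964 - (-1)·1.9018) / (-7) = -0.9564
  y = (-11 - (-1)·-0.9564 - (-2)·1.9018) / (4) = -2.0382
  z = (5 - (-1)·-0.9564 - (2)·-2.0382) / (4) = 2.0300

(-0.9564, -2.0382, 2.0300)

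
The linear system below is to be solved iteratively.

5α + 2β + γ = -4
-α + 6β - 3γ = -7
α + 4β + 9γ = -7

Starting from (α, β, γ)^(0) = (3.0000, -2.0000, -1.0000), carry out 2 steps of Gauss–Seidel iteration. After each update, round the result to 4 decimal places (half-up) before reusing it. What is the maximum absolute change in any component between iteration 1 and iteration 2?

0.4076

Iteration 1:
  α = (-4 - (2)·-2.0000 - (1)·-1.0000) / (5) = 0.2000
  β = (-7 - (-1)·0.2000 - (-3)·-1.0000) / (6) = -1.6333
  γ = (-7 - (1)·0.2000 - (4)·-1.6333) / (9) = -0.0741
Iteration 2:
  α = (-4 - (2)·-1.6333 - (1)·-0.0741) / (5) = -0.1319
  β = (-7 - (-1)·-0.1319 - (-3)·-0.0741) / (6) = -1.2257
  γ = (-7 - (1)·-0.1319 - (4)·-1.2257) / (9) = -0.2184
Change: (-0.3319, 0.4076, -0.1443) → max |·| = 0.4076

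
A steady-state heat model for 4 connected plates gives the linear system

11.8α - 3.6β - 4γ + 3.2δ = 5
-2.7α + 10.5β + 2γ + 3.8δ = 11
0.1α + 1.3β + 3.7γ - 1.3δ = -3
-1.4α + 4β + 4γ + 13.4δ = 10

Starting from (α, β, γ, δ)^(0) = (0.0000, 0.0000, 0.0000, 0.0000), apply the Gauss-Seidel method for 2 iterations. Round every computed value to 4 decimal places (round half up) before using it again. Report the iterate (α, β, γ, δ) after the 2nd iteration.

(0.1399, 1.0237, -0.8890, 0.7207)

Iteration 1:
  α = (5 - (-3.6)·0.0000 - (-4)·0.0000 - (3.2)·0.0000) / (11.8) = 0.4237
  β = (11 - (-2.7)·0.4237 - (2)·0.0000 - (3.8)·0.0000) / (10.5) = 1.1566
  γ = (-3 - (0.1)·0.4237 - (1.3)·1.1566 - (-1.3)·0.0000) / (3.7) = -1.2286
  δ = (10 - (-1.4)·0.4237 - (4)·1.1566 - (4)·-1.2286) / (13.4) = 0.8120
Iteration 2:
  α = (5 - (-3.6)·1.1566 - (-4)·-1.2286 - (3.2)·0.8120) / (11.8) = 0.1399
  β = (11 - (-2.7)·0.1399 - (2)·-1.2286 - (3.8)·0.8120) / (10.5) = 1.0237
  γ = (-3 - (0.1)·0.1399 - (1.3)·1.0237 - (-1.3)·0.8120) / (3.7) = -0.8890
  δ = (10 - (-1.4)·0.1399 - (4)·1.0237 - (4)·-0.8890) / (13.4) = 0.7207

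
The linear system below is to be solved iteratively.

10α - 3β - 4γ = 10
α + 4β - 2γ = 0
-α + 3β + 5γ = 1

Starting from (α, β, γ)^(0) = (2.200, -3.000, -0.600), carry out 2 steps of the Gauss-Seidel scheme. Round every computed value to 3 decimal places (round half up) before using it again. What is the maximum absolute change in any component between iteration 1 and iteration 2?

Iteration 1:
  α = (10 - (-3)·-3.000 - (-4)·-0.600) / (10) = -0.140
  β = (0 - (1)·-0.140 - (-2)·-0.600) / (4) = -0.265
  γ = (1 - (-1)·-0.140 - (3)·-0.265) / (5) = 0.331
Iteration 2:
  α = (10 - (-3)·-0.265 - (-4)·0.331) / (10) = 1.053
  β = (0 - (1)·1.053 - (-2)·0.331) / (4) = -0.098
  γ = (1 - (-1)·1.053 - (3)·-0.098) / (5) = 0.469
Change: (1.193, 0.167, 0.138) → max |·| = 1.193

1.193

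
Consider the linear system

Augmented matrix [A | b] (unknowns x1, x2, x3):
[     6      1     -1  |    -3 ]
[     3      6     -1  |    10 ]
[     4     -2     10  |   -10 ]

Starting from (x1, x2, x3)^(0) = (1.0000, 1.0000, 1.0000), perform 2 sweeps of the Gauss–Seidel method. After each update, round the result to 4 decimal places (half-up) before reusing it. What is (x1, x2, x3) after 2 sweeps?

(-0.9111, 2.0583, -0.2239)

Iteration 1:
  x1 = (-3 - (1)·1.0000 - (-1)·1.0000) / (6) = -0.5000
  x2 = (10 - (3)·-0.5000 - (-1)·1.0000) / (6) = 2.0833
  x3 = (-10 - (4)·-0.5000 - (-2)·2.0833) / (10) = -0.3833
Iteration 2:
  x1 = (-3 - (1)·2.0833 - (-1)·-0.3833) / (6) = -0.9111
  x2 = (10 - (3)·-0.9111 - (-1)·-0.3833) / (6) = 2.0583
  x3 = (-10 - (4)·-0.9111 - (-2)·2.0583) / (10) = -0.2239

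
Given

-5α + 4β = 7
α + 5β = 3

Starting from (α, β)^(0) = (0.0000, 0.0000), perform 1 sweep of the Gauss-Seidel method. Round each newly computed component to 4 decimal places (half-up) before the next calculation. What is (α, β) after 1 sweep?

Iteration 1:
  α = (7 - (4)·0.0000) / (-5) = -1.4000
  β = (3 - (1)·-1.4000) / (5) = 0.8800

(-1.4000, 0.8800)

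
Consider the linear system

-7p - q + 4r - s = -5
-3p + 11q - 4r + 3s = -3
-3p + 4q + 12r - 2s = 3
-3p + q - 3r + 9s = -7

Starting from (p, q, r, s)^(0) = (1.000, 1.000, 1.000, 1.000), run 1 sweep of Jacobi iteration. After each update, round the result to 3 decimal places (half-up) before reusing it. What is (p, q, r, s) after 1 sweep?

Iteration 1:
  p = (-5 - (-1)·1.000 - (4)·1.000 - (-1)·1.000) / (-7) = 1.000
  q = (-3 - (-3)·1.000 - (-4)·1.000 - (3)·1.000) / (11) = 0.091
  r = (3 - (-3)·1.000 - (4)·1.000 - (-2)·1.000) / (12) = 0.333
  s = (-7 - (-3)·1.000 - (1)·1.000 - (-3)·1.000) / (9) = -0.222

(1.000, 0.091, 0.333, -0.222)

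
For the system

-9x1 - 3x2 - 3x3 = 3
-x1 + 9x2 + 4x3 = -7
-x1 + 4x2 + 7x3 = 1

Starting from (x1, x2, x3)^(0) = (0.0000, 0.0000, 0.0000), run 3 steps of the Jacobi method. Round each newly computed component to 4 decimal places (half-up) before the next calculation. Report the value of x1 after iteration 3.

Iteration 1:
  x1 = (3 - (-3)·0.0000 - (-3)·0.0000) / (-9) = -0.3333
  x2 = (-7 - (-1)·0.0000 - (4)·0.0000) / (9) = -0.7778
  x3 = (1 - (-1)·0.0000 - (4)·0.0000) / (7) = 0.1429
Iteration 2:
  x1 = (3 - (-3)·-0.7778 - (-3)·0.1429) / (-9) = -0.1217
  x2 = (-7 - (-1)·-0.3333 - (4)·0.1429) / (9) = -0.8783
  x3 = (1 - (-1)·-0.3333 - (4)·-0.7778) / (7) = 0.5397
Iteration 3:
  x1 = (3 - (-3)·-0.8783 - (-3)·0.5397) / (-9) = -0.2205
  x2 = (-7 - (-1)·-0.1217 - (4)·0.5397) / (9) = -1.0312
  x3 = (1 - (-1)·-0.1217 - (4)·-0.8783) / (7) = 0.6274

-0.2205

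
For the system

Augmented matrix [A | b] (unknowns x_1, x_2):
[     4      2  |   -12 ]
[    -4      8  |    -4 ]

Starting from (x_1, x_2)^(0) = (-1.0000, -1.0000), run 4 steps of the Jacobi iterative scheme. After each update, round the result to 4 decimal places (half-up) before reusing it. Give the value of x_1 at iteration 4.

-2.1250

Iteration 1:
  x_1 = (-12 - (2)·-1.0000) / (4) = -2.5000
  x_2 = (-4 - (-4)·-1.0000) / (8) = -1.0000
Iteration 2:
  x_1 = (-12 - (2)·-1.0000) / (4) = -2.5000
  x_2 = (-4 - (-4)·-2.5000) / (8) = -1.7500
Iteration 3:
  x_1 = (-12 - (2)·-1.7500) / (4) = -2.1250
  x_2 = (-4 - (-4)·-2.5000) / (8) = -1.7500
Iteration 4:
  x_1 = (-12 - (2)·-1.7500) / (4) = -2.1250
  x_2 = (-4 - (-4)·-2.1250) / (8) = -1.5625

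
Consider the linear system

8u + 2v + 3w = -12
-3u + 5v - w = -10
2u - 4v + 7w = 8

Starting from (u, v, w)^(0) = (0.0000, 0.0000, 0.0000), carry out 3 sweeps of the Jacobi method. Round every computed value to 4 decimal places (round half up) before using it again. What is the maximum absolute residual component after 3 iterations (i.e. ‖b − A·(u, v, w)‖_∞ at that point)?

Iteration 1:
  u = (-12 - (2)·0.0000 - (3)·0.0000) / (8) = -1.5000
  v = (-10 - (-3)·0.0000 - (-1)·0.0000) / (5) = -2.0000
  w = (8 - (2)·0.0000 - (-4)·0.0000) / (7) = 1.1429
Iteration 2:
  u = (-12 - (2)·-2.0000 - (3)·1.1429) / (8) = -1.4286
  v = (-10 - (-3)·-1.5000 - (-1)·1.1429) / (5) = -2.6714
  w = (8 - (2)·-1.5000 - (-4)·-2.0000) / (7) = 0.4286
Iteration 3:
  u = (-12 - (2)·-2.6714 - (3)·0.4286) / (8) = -0.9929
  v = (-10 - (-3)·-1.4286 - (-1)·0.4286) / (5) = -2.7714
  w = (8 - (2)·-1.4286 - (-4)·-2.6714) / (7) = 0.0245
Residual b − A·x = (1.4125, 0.9028, -1.2713); ∞-norm = 1.4125

1.4125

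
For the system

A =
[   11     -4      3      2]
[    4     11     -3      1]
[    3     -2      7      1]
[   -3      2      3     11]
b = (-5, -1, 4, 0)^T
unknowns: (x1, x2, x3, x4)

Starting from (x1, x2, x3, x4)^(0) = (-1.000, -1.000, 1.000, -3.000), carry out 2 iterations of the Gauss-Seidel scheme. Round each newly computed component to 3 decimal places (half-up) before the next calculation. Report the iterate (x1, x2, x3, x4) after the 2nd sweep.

Iteration 1:
  x1 = (-5 - (-4)·-1.000 - (3)·1.000 - (2)·-3.000) / (11) = -0.545
  x2 = (-1 - (4)·-0.545 - (-3)·1.000 - (1)·-3.000) / (11) = 0.653
  x3 = (4 - (3)·-0.545 - (-2)·0.653 - (1)·-3.000) / (7) = 1.420
  x4 = (0 - (-3)·-0.545 - (2)·0.653 - (3)·1.420) / (11) = -0.655
Iteration 2:
  x1 = (-5 - (-4)·0.653 - (3)·1.420 - (2)·-0.655) / (11) = -0.485
  x2 = (-1 - (4)·-0.485 - (-3)·1.420 - (1)·-0.655) / (11) = 0.532
  x3 = (4 - (3)·-0.485 - (-2)·0.532 - (1)·-0.655) / (7) = 1.025
  x4 = (0 - (-3)·-0.485 - (2)·0.532 - (3)·1.025) / (11) = -0.509

(-0.485, 0.532, 1.025, -0.509)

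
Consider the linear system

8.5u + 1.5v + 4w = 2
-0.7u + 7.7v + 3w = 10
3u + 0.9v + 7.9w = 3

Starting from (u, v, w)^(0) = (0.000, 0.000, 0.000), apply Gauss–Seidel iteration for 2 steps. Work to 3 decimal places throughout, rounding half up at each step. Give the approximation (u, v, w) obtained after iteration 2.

Iteration 1:
  u = (2 - (1.5)·0.000 - (4)·0.000) / (8.5) = 0.235
  v = (10 - (-0.7)·0.235 - (3)·0.000) / (7.7) = 1.320
  w = (3 - (3)·0.235 - (0.9)·1.320) / (7.9) = 0.140
Iteration 2:
  u = (2 - (1.5)·1.320 - (4)·0.140) / (8.5) = -0.064
  v = (10 - (-0.7)·-0.064 - (3)·0.140) / (7.7) = 1.238
  w = (3 - (3)·-0.064 - (0.9)·1.238) / (7.9) = 0.263

(-0.064, 1.238, 0.263)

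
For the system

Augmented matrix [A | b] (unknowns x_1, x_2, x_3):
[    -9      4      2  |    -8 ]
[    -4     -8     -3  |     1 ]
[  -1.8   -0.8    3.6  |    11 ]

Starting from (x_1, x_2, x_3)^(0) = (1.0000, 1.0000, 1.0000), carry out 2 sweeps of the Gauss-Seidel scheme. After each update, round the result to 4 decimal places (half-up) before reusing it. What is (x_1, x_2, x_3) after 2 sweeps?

(1.1097, -2.0109, 3.1635)

Iteration 1:
  x_1 = (-8 - (4)·1.0000 - (2)·1.0000) / (-9) = 1.5556
  x_2 = (1 - (-4)·1.5556 - (-3)·1.0000) / (-8) = -1.2778
  x_3 = (11 - (-1.8)·1.5556 - (-0.8)·-1.2778) / (3.6) = 3.5494
Iteration 2:
  x_1 = (-8 - (4)·-1.2778 - (2)·3.5494) / (-9) = 1.1097
  x_2 = (1 - (-4)·1.1097 - (-3)·3.5494) / (-8) = -2.0109
  x_3 = (11 - (-1.8)·1.1097 - (-0.8)·-2.0109) / (3.6) = 3.1635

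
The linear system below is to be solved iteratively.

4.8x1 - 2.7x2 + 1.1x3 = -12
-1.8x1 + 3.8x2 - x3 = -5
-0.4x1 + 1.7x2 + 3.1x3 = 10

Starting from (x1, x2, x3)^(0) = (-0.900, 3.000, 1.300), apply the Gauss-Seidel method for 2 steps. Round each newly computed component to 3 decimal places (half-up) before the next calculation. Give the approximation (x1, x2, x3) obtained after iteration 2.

(-4.238, -2.296, 3.938)

Iteration 1:
  x1 = (-12 - (-2.7)·3.000 - (1.1)·1.300) / (4.8) = -1.110
  x2 = (-5 - (-1.8)·-1.110 - (-1)·1.300) / (3.8) = -1.499
  x3 = (10 - (-0.4)·-1.110 - (1.7)·-1.499) / (3.1) = 3.905
Iteration 2:
  x1 = (-12 - (-2.7)·-1.499 - (1.1)·3.905) / (4.8) = -4.238
  x2 = (-5 - (-1.8)·-4.238 - (-1)·3.905) / (3.8) = -2.296
  x3 = (10 - (-0.4)·-4.238 - (1.7)·-2.296) / (3.1) = 3.938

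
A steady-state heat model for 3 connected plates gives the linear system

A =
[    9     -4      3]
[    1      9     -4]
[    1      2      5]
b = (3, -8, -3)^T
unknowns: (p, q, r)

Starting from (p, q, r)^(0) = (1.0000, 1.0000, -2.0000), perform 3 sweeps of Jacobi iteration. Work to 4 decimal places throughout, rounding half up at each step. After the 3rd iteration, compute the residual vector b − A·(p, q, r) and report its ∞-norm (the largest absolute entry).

2.0232

Iteration 1:
  p = (3 - (-4)·1.0000 - (3)·-2.0000) / (9) = 1.4444
  q = (-8 - (1)·1.0000 - (-4)·-2.0000) / (9) = -1.8889
  r = (-3 - (1)·1.0000 - (2)·1.0000) / (5) = -1.2000
Iteration 2:
  p = (3 - (-4)·-1.8889 - (3)·-1.2000) / (9) = -0.1062
  q = (-8 - (1)·1.4444 - (-4)·-1.2000) / (9) = -1.5827
  r = (-3 - (1)·1.4444 - (2)·-1.8889) / (5) = -0.1333
Iteration 3:
  p = (3 - (-4)·-1.5827 - (3)·-0.1333) / (9) = -0.3257
  q = (-8 - (1)·-0.1062 - (-4)·-0.1333) / (9) = -0.9363
  r = (-3 - (1)·-0.1062 - (2)·-1.5827) / (5) = 0.0543
Residual b − A·x = (2.0232, 0.9696, -1.0732); ∞-norm = 2.0232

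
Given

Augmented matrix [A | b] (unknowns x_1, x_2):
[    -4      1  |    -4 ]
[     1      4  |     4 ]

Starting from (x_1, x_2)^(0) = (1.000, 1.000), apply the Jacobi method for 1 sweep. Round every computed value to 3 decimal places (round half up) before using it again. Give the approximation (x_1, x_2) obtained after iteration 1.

(1.250, 0.750)

Iteration 1:
  x_1 = (-4 - (1)·1.000) / (-4) = 1.250
  x_2 = (4 - (1)·1.000) / (4) = 0.750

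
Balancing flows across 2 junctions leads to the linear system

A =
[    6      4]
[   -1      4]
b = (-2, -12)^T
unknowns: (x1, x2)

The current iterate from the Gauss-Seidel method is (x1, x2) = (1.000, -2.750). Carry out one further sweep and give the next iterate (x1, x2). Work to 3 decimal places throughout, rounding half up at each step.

One sweep:
  x1 = (-2 - (4)·-2.750) / (6) = 1.500
  x2 = (-12 - (-1)·1.500) / (4) = -2.625

(1.500, -2.625)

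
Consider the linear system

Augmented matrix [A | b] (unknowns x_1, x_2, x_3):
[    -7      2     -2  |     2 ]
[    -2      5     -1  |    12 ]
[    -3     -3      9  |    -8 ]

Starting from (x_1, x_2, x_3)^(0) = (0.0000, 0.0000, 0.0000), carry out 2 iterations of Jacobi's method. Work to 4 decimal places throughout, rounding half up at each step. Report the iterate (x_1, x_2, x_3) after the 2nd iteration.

Iteration 1:
  x_1 = (2 - (2)·0.0000 - (-2)·0.0000) / (-7) = -0.2857
  x_2 = (12 - (-2)·0.0000 - (-1)·0.0000) / (5) = 2.4000
  x_3 = (-8 - (-3)·0.0000 - (-3)·0.0000) / (9) = -0.8889
Iteration 2:
  x_1 = (2 - (2)·2.4000 - (-2)·-0.8889) / (-7) = 0.6540
  x_2 = (12 - (-2)·-0.2857 - (-1)·-0.8889) / (5) = 2.1079
  x_3 = (-8 - (-3)·-0.2857 - (-3)·2.4000) / (9) = -0.1841

(0.6540, 2.1079, -0.1841)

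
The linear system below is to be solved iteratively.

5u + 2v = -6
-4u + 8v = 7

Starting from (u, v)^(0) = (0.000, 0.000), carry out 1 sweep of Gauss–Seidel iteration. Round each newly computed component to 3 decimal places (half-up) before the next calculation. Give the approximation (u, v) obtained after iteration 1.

(-1.200, 0.275)

Iteration 1:
  u = (-6 - (2)·0.000) / (5) = -1.200
  v = (7 - (-4)·-1.200) / (8) = 0.275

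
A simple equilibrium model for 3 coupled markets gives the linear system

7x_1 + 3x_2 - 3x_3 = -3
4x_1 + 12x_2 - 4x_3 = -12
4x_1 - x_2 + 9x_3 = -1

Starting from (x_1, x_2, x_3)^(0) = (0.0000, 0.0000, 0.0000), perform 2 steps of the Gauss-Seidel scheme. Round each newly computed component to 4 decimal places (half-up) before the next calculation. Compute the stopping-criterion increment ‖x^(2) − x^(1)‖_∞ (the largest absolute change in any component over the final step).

0.3605

Iteration 1:
  x_1 = (-3 - (3)·0.0000 - (-3)·0.0000) / (7) = -0.4286
  x_2 = (-12 - (4)·-0.4286 - (-4)·0.0000) / (12) = -0.8571
  x_3 = (-1 - (4)·-0.4286 - (-1)·-0.8571) / (9) = -0.0159
Iteration 2:
  x_1 = (-3 - (3)·-0.8571 - (-3)·-0.0159) / (7) = -0.0681
  x_2 = (-12 - (4)·-0.0681 - (-4)·-0.0159) / (12) = -0.9826
  x_3 = (-1 - (4)·-0.0681 - (-1)·-0.9826) / (9) = -0.1900
Change: (0.3605, -0.1255, -0.1741) → max |·| = 0.3605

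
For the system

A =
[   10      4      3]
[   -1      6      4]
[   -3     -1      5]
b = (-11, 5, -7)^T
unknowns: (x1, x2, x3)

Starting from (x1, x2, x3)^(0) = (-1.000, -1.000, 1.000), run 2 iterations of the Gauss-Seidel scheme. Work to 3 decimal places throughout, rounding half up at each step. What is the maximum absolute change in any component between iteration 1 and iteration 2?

Iteration 1:
  x1 = (-11 - (4)·-1.000 - (3)·1.000) / (10) = -1.000
  x2 = (5 - (-1)·-1.000 - (4)·1.000) / (6) = 0.000
  x3 = (-7 - (-3)·-1.000 - (-1)·0.000) / (5) = -2.000
Iteration 2:
  x1 = (-11 - (4)·0.000 - (3)·-2.000) / (10) = -0.500
  x2 = (5 - (-1)·-0.500 - (4)·-2.000) / (6) = 2.083
  x3 = (-7 - (-3)·-0.500 - (-1)·2.083) / (5) = -1.283
Change: (0.500, 2.083, 0.717) → max |·| = 2.083

2.083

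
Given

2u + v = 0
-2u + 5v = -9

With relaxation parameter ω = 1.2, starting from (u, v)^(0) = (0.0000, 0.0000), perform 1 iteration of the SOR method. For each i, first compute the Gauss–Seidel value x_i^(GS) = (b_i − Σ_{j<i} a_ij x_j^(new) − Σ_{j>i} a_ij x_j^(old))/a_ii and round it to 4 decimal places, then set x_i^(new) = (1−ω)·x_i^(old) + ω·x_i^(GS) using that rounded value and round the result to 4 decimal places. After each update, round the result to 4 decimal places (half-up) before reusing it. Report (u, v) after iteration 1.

(0.0000, -2.1600)

Iteration 1:
  u: GS value = (0 - (1)·0.0000) / (2) = 0.0000;  u ← (1−ω)·0.0000 + ω·0.0000 = 0.0000
  v: GS value = (-9 - (-2)·0.0000) / (5) = -1.8000;  v ← (1−ω)·0.0000 + ω·-1.8000 = -2.1600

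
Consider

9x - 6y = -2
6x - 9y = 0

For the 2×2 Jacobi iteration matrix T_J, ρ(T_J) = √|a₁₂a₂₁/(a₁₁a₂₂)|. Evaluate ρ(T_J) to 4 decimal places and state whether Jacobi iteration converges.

a₁₂a₂₁/(a₁₁a₂₂) = (-6)·(6) / ((9)·(-9)) = 0.444444
ρ = √|0.444444| = √0.444444 = 0.6667
ρ < 1, so Jacobi converges

0.6667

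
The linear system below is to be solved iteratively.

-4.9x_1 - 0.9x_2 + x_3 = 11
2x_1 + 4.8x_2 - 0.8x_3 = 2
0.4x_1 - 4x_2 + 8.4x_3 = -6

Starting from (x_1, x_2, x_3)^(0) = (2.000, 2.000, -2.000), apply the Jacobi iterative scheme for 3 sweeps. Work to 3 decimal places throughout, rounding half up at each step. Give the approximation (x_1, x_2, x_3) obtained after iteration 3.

(-2.746, 1.128, 0.194)

Iteration 1:
  x_1 = (11 - (-0.9)·2.000 - (1)·-2.000) / (-4.9) = -3.020
  x_2 = (2 - (2)·2.000 - (-0.8)·-2.000) / (4.8) = -0.750
  x_3 = (-6 - (0.4)·2.000 - (-4)·2.000) / (8.4) = 0.143
Iteration 2:
  x_1 = (11 - (-0.9)·-0.750 - (1)·0.143) / (-4.9) = -2.078
  x_2 = (2 - (2)·-3.020 - (-0.8)·0.143) / (4.8) = 1.699
  x_3 = (-6 - (0.4)·-3.020 - (-4)·-0.750) / (8.4) = -0.928
Iteration 3:
  x_1 = (11 - (-0.9)·1.699 - (1)·-0.928) / (-4.9) = -2.746
  x_2 = (2 - (2)·-2.078 - (-0.8)·-0.928) / (4.8) = 1.128
  x_3 = (-6 - (0.4)·-2.078 - (-4)·1.699) / (8.4) = 0.194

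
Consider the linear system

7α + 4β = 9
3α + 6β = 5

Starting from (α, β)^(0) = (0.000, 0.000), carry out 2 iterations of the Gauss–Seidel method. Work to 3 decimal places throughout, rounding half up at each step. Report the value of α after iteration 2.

1.177

Iteration 1:
  α = (9 - (4)·0.000) / (7) = 1.286
  β = (5 - (3)·1.286) / (6) = 0.190
Iteration 2:
  α = (9 - (4)·0.190) / (7) = 1.177
  β = (5 - (3)·1.177) / (6) = 0.245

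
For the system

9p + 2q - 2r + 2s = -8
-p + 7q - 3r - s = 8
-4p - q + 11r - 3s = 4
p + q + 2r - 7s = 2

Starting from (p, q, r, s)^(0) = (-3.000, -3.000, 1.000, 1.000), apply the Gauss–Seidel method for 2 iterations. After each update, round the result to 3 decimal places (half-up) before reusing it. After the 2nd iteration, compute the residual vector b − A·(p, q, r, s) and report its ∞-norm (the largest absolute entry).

Iteration 1:
  p = (-8 - (2)·-3.000 - (-2)·1.000 - (2)·1.000) / (9) = -0.222
  q = (8 - (-1)·-0.222 - (-3)·1.000 - (-1)·1.000) / (7) = 1.683
  r = (4 - (-4)·-0.222 - (-1)·1.683 - (-3)·1.000) / (11) = 0.709
  s = (2 - (1)·-0.222 - (1)·1.683 - (2)·0.709) / (-7) = 0.126
Iteration 2:
  p = (-8 - (2)·1.683 - (-2)·0.709 - (2)·0.126) / (9) = -1.133
  q = (8 - (-1)·-1.133 - (-3)·0.709 - (-1)·0.126) / (7) = 1.303
  r = (4 - (-4)·-1.133 - (-1)·1.303 - (-3)·0.126) / (11) = 0.104
  s = (2 - (1)·-1.133 - (1)·1.303 - (2)·0.104) / (-7) = -0.232
Residual b − A·x = (0.263, -2.174, -1.069, -0.002); ∞-norm = 2.174

2.174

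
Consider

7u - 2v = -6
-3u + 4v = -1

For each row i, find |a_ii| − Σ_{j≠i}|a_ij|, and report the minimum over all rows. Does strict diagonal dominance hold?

1

row 1: |7| − (2) = 5
row 2: |4| − (3) = 1
minimum over rows = 1 → strictly diagonally dominant (convergence guaranteed)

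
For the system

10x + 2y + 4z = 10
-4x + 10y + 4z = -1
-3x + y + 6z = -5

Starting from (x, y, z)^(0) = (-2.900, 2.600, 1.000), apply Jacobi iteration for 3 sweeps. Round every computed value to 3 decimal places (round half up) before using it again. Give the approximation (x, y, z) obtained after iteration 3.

(1.003, 1.074, 0.206)

Iteration 1:
  x = (10 - (2)·2.600 - (4)·1.000) / (10) = 0.080
  y = (-1 - (-4)·-2.900 - (4)·1.000) / (10) = -1.660
  z = (-5 - (-3)·-2.900 - (1)·2.600) / (6) = -2.717
Iteration 2:
  x = (10 - (2)·-1.660 - (4)·-2.717) / (10) = 2.419
  y = (-1 - (-4)·0.080 - (4)·-2.717) / (10) = 1.019
  z = (-5 - (-3)·0.080 - (1)·-1.660) / (6) = -0.517
Iteration 3:
  x = (10 - (2)·1.019 - (4)·-0.517) / (10) = 1.003
  y = (-1 - (-4)·2.419 - (4)·-0.517) / (10) = 1.074
  z = (-5 - (-3)·2.419 - (1)·1.019) / (6) = 0.206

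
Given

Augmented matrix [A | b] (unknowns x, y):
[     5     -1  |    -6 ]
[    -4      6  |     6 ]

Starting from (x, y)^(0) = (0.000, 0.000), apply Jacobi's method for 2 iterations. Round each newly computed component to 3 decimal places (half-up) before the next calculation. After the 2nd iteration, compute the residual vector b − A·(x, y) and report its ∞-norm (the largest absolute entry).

Iteration 1:
  x = (-6 - (-1)·0.000) / (5) = -1.200
  y = (6 - (-4)·0.000) / (6) = 1.000
Iteration 2:
  x = (-6 - (-1)·1.000) / (5) = -1.000
  y = (6 - (-4)·-1.200) / (6) = 0.200
Residual b − A·x = (-0.800, 0.800); ∞-norm = 0.800

0.800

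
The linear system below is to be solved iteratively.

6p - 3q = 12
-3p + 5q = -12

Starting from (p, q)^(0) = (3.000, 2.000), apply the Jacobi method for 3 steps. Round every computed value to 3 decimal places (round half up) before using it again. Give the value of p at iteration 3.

Iteration 1:
  p = (12 - (-3)·2.000) / (6) = 3.000
  q = (-12 - (-3)·3.000) / (5) = -0.600
Iteration 2:
  p = (12 - (-3)·-0.600) / (6) = 1.700
  q = (-12 - (-3)·3.000) / (5) = -0.600
Iteration 3:
  p = (12 - (-3)·-0.600) / (6) = 1.700
  q = (-12 - (-3)·1.700) / (5) = -1.380

1.700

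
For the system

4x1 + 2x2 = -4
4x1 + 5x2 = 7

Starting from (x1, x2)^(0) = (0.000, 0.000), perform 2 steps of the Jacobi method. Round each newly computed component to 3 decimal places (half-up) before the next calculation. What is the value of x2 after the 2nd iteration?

2.200

Iteration 1:
  x1 = (-4 - (2)·0.000) / (4) = -1.000
  x2 = (7 - (4)·0.000) / (5) = 1.400
Iteration 2:
  x1 = (-4 - (2)·1.400) / (4) = -1.700
  x2 = (7 - (4)·-1.000) / (5) = 2.200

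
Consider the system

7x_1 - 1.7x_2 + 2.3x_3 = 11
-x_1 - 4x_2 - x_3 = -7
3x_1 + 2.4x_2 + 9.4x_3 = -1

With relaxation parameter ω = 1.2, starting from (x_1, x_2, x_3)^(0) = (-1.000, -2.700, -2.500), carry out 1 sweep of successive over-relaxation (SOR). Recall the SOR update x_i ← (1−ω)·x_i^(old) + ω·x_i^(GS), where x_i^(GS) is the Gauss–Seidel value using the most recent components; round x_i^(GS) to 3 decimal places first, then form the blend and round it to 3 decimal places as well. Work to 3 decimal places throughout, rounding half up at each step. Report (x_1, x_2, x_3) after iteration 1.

Iteration 1:
  x_1: GS value = (11 - (-1.7)·-2.700 - (2.3)·-2.500) / (7) = 1.737;  x_1 ← (1−ω)·-1.000 + ω·1.737 = 2.284
  x_2: GS value = (-7 - (-1)·2.284 - (-1)·-2.500) / (-4) = 1.804;  x_2 ← (1−ω)·-2.700 + ω·1.804 = 2.705
  x_3: GS value = (-1 - (3)·2.284 - (2.4)·2.705) / (9.4) = -1.526;  x_3 ← (1−ω)·-2.500 + ω·-1.526 = -1.331

(2.284, 2.705, -1.331)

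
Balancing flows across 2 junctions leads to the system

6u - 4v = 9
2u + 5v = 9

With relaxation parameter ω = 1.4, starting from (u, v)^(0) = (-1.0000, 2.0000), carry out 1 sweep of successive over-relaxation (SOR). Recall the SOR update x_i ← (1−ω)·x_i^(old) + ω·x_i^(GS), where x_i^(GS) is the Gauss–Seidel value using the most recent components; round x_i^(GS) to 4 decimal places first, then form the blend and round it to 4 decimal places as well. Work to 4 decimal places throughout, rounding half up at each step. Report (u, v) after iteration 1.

Iteration 1:
  u: GS value = (9 - (-4)·2.0000) / (6) = 2.8333;  u ← (1−ω)·-1.0000 + ω·2.8333 = 4.3666
  v: GS value = (9 - (2)·4.3666) / (5) = 0.0534;  v ← (1−ω)·2.0000 + ω·0.0534 = -0.7252

(4.3666, -0.7252)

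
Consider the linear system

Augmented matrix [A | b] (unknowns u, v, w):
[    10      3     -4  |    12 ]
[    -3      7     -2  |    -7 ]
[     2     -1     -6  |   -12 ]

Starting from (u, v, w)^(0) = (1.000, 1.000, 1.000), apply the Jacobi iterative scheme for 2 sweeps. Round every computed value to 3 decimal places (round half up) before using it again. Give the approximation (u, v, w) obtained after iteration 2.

(2.153, 0.176, 2.481)

Iteration 1:
  u = (12 - (3)·1.000 - (-4)·1.000) / (10) = 1.300
  v = (-7 - (-3)·1.000 - (-2)·1.000) / (7) = -0.286
  w = (-12 - (2)·1.000 - (-1)·1.000) / (-6) = 2.167
Iteration 2:
  u = (12 - (3)·-0.286 - (-4)·2.167) / (10) = 2.153
  v = (-7 - (-3)·1.300 - (-2)·2.167) / (7) = 0.176
  w = (-12 - (2)·1.300 - (-1)·-0.286) / (-6) = 2.481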